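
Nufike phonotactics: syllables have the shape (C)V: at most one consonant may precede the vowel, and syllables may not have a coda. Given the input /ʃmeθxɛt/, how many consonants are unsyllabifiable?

3

Under (C)V, the unsyllabifiable consonants are /ʃ/, /θ/, /t/ (no codas are permitted; onsets are limited to one consonant).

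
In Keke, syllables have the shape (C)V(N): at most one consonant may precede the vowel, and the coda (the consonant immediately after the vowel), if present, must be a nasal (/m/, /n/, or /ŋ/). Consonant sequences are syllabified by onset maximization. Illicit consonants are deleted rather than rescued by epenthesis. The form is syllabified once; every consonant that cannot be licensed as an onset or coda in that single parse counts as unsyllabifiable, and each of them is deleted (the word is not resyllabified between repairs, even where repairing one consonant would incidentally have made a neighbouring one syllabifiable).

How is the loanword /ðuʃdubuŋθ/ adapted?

Under (C)V(N), the unsyllabifiable consonants are /ʃ/, /θ/ (only a nasal (/m/, /n/, or /ŋ/) is licensed in coda position; onsets are limited to one consonant).
Deleting the stranded consonants removes /ʃ/, /θ/.

ðudubuŋ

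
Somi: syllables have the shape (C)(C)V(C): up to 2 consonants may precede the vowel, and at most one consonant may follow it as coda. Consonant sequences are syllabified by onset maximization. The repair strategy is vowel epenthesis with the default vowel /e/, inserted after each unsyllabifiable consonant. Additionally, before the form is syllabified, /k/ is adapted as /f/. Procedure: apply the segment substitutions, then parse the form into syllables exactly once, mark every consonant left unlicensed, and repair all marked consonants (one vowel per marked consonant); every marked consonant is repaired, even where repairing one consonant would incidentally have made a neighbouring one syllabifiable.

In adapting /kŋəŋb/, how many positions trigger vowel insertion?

After substitution the input is /fŋəŋb/.
The unsyllabifiable consonants are /b/; each receives one epenthetic vowel.

1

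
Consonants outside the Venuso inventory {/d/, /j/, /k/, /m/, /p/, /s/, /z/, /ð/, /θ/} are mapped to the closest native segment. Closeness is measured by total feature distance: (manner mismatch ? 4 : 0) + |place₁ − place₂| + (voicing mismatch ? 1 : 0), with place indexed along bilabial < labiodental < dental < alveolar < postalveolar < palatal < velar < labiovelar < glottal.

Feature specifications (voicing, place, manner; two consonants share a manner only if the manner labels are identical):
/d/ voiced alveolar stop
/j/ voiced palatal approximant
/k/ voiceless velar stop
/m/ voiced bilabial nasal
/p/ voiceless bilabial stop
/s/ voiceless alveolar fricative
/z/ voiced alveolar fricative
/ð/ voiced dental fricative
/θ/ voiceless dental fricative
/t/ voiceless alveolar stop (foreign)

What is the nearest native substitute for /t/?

d

/d/ is closest: same manner (stop), place distance 0 (alveolar→alveolar), voicing differs (+1); total 1. Next closest is /k/ at distance 3.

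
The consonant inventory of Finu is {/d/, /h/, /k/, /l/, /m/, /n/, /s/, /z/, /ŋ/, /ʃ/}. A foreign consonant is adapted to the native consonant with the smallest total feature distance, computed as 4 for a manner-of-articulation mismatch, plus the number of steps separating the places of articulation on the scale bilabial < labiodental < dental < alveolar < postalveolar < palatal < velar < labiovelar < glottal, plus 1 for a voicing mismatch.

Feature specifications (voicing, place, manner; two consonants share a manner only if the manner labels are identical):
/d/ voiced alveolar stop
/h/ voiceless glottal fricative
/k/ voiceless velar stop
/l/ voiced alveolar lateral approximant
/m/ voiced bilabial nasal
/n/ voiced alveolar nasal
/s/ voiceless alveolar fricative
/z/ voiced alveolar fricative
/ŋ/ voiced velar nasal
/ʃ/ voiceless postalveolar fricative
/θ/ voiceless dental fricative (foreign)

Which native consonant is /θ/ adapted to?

s

/s/ is closest: same manner (fricative), place distance 1 (dental→alveolar), same voicing; total 1. Next closest is /z/ at distance 2.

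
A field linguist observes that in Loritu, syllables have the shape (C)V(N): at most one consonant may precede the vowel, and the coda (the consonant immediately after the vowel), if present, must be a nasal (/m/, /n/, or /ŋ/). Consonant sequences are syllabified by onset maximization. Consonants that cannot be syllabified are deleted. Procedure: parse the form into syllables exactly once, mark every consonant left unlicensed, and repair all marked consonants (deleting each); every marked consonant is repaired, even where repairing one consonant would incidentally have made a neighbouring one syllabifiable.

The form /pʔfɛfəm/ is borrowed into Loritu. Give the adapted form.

The consonants /p/, /ʔ/ cannot be parsed into a legal (C)V(N) syllable (only a nasal (/m/, /n/, or /ŋ/) is licensed in coda position; onsets are limited to one consonant).
Deleting the stranded consonants removes /p/, /ʔ/.

fɛfəm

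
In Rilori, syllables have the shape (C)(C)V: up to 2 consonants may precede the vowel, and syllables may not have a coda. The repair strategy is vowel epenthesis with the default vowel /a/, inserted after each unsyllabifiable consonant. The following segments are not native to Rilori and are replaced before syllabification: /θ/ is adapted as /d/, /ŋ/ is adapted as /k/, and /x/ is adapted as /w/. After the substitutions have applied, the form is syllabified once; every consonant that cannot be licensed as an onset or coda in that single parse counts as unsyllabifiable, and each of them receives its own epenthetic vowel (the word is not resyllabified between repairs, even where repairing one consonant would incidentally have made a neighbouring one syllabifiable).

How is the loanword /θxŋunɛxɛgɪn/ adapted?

Substitution: /θ/ → /d/, /x/ → /w/, /ŋ/ → /k/, giving /dwkunɛwɛgɪn/.
Under (C)(C)V, the unsyllabifiable consonants are /d/, /n/ (no codas are permitted; onsets may contain at most 2 consonants).
Inserting the epenthetic vowel yields /d/ → /da/, /n/ → /na/.

dawkunɛwɛgɪna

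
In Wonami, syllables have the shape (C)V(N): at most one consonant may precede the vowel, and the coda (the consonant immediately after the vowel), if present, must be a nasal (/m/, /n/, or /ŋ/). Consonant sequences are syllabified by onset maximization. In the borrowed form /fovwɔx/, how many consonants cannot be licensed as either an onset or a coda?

2

Under (C)V(N), the unsyllabifiable consonants are /v/, /x/ (only a nasal (/m/, /n/, or /ŋ/) is licensed in coda position; onsets are limited to one consonant).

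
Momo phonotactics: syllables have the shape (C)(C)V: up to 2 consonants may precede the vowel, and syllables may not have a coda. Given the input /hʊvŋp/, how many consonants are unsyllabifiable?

Syllabifying with onset maximization leaves /v/, /ŋ/, /p/ stranded (no codas are permitted; onsets may contain at most 2 consonants).

3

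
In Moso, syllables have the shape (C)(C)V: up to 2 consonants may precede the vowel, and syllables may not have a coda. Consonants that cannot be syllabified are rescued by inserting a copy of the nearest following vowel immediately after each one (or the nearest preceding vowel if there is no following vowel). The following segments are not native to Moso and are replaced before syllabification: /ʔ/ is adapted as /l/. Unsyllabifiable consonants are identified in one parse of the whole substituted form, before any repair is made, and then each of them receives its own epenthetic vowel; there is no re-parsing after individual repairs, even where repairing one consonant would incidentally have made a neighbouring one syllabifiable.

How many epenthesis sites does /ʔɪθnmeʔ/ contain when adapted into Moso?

2

After substitution the input is /lɪθnmel/.
The unsyllabifiable consonants are /θ/, /l/; each receives one epenthetic vowel.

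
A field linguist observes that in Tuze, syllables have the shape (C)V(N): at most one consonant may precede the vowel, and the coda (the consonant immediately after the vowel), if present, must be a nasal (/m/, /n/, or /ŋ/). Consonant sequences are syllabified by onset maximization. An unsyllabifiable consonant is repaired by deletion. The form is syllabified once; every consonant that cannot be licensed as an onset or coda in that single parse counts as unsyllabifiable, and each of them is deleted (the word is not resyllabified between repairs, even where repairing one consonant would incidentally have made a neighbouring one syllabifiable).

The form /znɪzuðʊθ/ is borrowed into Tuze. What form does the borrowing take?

Syllabifying with onset maximization leaves /z/, /θ/ stranded (only a nasal (/m/, /n/, or /ŋ/) is licensed in coda position; onsets are limited to one consonant).
Each unlicensed consonant is deleted: /z/, /θ/.

nɪzuðʊ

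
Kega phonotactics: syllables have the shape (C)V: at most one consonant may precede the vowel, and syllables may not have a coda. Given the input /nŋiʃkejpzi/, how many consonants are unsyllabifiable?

The consonants /n/, /ʃ/, /j/, /p/ cannot be parsed into a legal (C)V syllable (no codas are permitted; onsets are limited to one consonant).

4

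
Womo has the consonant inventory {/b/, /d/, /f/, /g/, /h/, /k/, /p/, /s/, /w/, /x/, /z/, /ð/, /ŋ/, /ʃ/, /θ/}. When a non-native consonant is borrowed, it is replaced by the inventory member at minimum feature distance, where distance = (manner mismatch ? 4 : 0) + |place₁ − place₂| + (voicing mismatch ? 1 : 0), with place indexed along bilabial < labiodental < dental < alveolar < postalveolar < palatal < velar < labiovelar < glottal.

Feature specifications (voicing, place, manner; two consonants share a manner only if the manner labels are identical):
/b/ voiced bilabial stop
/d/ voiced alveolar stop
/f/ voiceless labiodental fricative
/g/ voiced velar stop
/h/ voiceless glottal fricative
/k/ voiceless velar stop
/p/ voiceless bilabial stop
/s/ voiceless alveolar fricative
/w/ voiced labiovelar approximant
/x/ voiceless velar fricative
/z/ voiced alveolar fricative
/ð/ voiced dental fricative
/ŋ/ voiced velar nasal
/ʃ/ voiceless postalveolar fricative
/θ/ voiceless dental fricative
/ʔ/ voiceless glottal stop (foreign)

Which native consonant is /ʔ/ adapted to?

k

/k/ is closest: same manner (stop), place distance 2 (glottal→velar), same voicing; total 2. Next closest is /g/ at distance 3.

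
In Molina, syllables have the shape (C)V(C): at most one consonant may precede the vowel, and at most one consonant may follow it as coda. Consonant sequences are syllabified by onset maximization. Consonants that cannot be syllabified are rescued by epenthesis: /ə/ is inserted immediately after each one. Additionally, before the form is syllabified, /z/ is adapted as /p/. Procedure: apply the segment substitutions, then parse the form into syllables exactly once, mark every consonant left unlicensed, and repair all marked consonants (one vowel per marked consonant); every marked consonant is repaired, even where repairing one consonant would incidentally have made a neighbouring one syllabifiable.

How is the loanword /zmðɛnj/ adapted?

pəməðɛnjə

Substitution: /z/ → /p/, giving /pmðɛnj/.
Syllabifying with onset maximization leaves /p/, /m/, /j/ stranded (at most one coda consonant is licensed; onsets are limited to one consonant).
Inserting the epenthetic vowel yields /p/ → /pə/, /m/ → /mə/, /j/ → /jə/.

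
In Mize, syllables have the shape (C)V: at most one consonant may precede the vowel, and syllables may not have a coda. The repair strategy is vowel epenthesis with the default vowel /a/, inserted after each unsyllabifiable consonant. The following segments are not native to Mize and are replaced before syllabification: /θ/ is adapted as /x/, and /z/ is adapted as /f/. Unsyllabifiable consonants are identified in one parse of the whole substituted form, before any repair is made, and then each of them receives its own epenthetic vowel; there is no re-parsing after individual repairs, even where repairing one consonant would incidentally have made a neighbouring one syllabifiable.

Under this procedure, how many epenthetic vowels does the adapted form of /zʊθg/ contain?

2

After substitution the input is /fʊxg/.
The unsyllabifiable consonants are /x/, /g/; each receives one epenthetic vowel.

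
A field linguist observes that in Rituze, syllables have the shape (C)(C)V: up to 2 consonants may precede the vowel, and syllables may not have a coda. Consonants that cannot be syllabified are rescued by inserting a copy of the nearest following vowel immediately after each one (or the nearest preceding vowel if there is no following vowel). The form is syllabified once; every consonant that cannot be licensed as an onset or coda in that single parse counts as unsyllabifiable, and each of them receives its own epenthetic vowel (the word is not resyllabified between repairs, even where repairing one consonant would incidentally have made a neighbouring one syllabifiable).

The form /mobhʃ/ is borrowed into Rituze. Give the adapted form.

mobohoʃo

The consonants /b/, /h/, /ʃ/ cannot be parsed into a legal (C)(C)V syllable (no codas are permitted; onsets may contain at most 2 consonants).
Epenthesis after each stranded consonant: /b/ → /bo/, /h/ → /ho/, /ʃ/ → /ʃo/.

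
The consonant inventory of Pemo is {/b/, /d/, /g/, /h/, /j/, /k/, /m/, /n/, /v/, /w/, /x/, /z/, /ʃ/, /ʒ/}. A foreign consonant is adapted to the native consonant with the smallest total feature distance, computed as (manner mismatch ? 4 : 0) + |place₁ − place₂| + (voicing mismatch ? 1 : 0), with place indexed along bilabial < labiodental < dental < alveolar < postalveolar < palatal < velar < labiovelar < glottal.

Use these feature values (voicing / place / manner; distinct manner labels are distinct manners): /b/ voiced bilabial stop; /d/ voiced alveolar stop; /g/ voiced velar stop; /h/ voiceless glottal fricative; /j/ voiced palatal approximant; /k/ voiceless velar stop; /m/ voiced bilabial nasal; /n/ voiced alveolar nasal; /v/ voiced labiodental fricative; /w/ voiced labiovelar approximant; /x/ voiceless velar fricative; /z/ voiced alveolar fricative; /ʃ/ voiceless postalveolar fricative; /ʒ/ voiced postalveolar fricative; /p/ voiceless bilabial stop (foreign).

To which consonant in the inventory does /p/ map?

/b/ is closest: same manner (stop), place distance 0 (bilabial→bilabial), voicing differs (+1); total 1. Next closest is /d/ at distance 4.

b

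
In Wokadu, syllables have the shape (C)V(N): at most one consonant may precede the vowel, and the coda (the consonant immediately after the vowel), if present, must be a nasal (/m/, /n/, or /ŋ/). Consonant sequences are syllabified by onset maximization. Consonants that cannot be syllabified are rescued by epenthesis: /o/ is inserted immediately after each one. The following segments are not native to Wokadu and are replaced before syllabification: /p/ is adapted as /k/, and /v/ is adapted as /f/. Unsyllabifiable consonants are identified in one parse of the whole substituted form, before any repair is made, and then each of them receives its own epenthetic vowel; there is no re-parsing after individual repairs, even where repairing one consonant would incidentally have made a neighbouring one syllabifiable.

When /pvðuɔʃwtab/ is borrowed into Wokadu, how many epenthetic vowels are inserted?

After substitution the input is /kfðuɔʃwtab/.
The unsyllabifiable consonants are /k/, /f/, /ʃ/, /w/, /b/; each receives one epenthetic vowel.

5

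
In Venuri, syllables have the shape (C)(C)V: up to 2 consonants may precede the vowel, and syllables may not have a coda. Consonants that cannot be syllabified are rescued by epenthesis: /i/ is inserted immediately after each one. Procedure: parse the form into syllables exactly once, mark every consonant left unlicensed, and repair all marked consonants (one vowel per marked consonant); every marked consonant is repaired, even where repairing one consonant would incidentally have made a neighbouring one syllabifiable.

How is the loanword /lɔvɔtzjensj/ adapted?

lɔvɔtizjenisiji

Under (C)(C)V, the unsyllabifiable consonants are /t/, /n/, /s/, /j/ (no codas are permitted; onsets may contain at most 2 consonants).
Each unlicensed consonant becomes the onset of a new syllable: /t/ → /ti/, /n/ → /ni/, /s/ → /si/, /j/ → /ji/.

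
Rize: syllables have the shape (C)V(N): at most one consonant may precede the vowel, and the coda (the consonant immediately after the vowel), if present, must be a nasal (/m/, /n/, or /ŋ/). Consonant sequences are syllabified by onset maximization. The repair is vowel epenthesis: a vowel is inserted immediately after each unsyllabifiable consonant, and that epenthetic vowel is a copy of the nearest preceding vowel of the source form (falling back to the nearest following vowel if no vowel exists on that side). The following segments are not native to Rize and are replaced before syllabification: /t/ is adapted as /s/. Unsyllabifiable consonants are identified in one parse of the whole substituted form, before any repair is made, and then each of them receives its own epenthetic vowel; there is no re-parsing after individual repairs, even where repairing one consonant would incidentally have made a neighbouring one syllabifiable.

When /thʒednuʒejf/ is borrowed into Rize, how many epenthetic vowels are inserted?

5

After substitution the input is /shʒednuʒejf/.
The unsyllabifiable consonants are /s/, /h/, /d/, /j/, /f/; each receives one epenthetic vowel.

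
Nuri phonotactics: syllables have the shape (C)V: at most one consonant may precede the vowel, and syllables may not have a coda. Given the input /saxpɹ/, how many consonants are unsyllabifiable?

3

The consonants /x/, /p/, /ɹ/ cannot be parsed into a legal (C)V syllable (no codas are permitted; onsets are limited to one consonant).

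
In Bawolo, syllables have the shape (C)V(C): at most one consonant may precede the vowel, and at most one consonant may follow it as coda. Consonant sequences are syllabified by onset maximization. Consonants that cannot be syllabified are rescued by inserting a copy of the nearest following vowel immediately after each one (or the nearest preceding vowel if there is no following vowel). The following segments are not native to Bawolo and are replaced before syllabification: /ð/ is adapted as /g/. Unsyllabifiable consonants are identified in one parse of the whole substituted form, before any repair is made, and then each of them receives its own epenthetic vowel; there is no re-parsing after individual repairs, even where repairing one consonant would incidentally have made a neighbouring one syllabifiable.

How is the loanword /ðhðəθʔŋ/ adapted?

Substitution: /ð/ → /g/, giving /ghgəθʔŋ/.
Under (C)V(C), the unsyllabifiable consonants are /g/, /h/, /ʔ/, /ŋ/ (at most one coda consonant is licensed; onsets are limited to one consonant).
Each unlicensed consonant becomes the onset of a new syllable: /g/ → /gə/, /h/ → /hə/, /ʔ/ → /ʔə/, /ŋ/ → /ŋə/.

gəhəgəθʔəŋə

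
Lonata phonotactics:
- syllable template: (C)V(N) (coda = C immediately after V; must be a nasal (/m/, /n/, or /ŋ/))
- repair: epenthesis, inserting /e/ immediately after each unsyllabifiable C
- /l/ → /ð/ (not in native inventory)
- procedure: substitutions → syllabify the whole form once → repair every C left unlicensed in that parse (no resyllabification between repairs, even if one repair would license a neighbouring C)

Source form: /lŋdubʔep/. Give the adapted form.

ðeŋedubeʔepe

Substitution: /l/ → /ð/, giving /ðŋdubʔep/.
Syllabifying with onset maximization leaves /ð/, /ŋ/, /b/, /p/ stranded (only a nasal (/m/, /n/, or /ŋ/) is licensed in coda position; onsets are limited to one consonant).
Inserting the epenthetic vowel yields /ð/ → /ðe/, /ŋ/ → /ŋe/, /b/ → /be/, /p/ → /pe/.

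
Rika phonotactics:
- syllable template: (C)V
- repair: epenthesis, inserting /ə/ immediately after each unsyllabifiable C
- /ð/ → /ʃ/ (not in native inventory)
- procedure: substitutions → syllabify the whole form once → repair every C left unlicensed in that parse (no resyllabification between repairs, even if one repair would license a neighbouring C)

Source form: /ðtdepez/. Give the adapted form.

Substitution: /ð/ → /ʃ/, giving /ʃtdepez/.
Under (C)V, the unsyllabifiable consonants are /ʃ/, /t/, /z/ (no codas are permitted; onsets are limited to one consonant).
Each unlicensed consonant becomes the onset of a new syllable: /ʃ/ → /ʃə/, /t/ → /tə/, /z/ → /zə/.

ʃətədepezə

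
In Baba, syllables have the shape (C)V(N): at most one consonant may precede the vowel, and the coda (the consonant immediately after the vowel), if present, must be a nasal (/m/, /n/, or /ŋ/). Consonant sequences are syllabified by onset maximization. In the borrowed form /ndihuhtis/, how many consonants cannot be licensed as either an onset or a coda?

3

Syllabifying with onset maximization leaves /n/, /h/, /s/ stranded (only a nasal (/m/, /n/, or /ŋ/) is licensed in coda position; onsets are limited to one consonant).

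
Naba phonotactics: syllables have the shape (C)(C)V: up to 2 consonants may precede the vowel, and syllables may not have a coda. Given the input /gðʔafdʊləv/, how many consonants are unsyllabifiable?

The consonants /g/, /v/ cannot be parsed into a legal (C)(C)V syllable (no codas are permitted; onsets may contain at most 2 consonants).

2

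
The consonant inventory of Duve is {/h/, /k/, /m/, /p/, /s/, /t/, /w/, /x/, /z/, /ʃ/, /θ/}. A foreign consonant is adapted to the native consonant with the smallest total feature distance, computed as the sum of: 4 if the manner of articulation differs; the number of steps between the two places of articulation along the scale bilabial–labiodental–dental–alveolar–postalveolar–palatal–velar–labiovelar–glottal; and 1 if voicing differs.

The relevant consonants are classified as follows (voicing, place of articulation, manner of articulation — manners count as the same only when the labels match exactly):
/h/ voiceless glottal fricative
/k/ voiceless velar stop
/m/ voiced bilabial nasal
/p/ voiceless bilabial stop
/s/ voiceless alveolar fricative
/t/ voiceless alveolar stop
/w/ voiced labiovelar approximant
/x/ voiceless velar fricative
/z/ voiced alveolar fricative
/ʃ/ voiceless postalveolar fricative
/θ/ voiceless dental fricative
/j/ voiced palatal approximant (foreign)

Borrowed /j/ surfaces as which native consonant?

w

/w/ is closest: same manner (approximant), place distance 2 (palatal→labiovelar), same voicing; total 2. Next closest is /k/ at distance 6.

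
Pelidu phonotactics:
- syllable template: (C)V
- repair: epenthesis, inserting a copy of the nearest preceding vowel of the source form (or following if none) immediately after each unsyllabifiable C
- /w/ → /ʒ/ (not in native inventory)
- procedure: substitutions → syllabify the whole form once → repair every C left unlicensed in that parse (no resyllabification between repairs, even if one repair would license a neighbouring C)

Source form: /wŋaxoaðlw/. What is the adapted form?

Substitution: /w/ → /ʒ/, giving /ʒŋaxoaðlʒ/.
Syllabifying with onset maximization leaves /ʒ/, /ð/, /l/, /ʒ/ stranded (no codas are permitted; onsets are limited to one consonant).
Inserting the epenthetic vowel yields /ʒ/ → /ʒa/, /ð/ → /ða/, /l/ → /la/, /ʒ/ → /ʒa/.

ʒaŋaxoaðalaʒa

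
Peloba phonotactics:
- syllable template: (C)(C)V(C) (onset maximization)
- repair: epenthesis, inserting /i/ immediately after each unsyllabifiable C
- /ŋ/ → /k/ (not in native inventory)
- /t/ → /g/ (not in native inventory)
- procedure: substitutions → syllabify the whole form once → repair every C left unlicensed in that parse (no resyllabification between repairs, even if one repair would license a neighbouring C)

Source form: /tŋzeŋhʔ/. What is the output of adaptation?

Substitution: /t/ → /g/, /ŋ/ → /k/, giving /gkzekhʔ/.
Under (C)(C)V(C), the unsyllabifiable consonants are /g/, /h/, /ʔ/ (at most one coda consonant is licensed; onsets may contain at most 2 consonants).
Each unlicensed consonant becomes the onset of a new syllable: /g/ → /gi/, /h/ → /hi/, /ʔ/ → /ʔi/.

gikzekhiʔi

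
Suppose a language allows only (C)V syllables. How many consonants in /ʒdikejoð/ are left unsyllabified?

Under (C)V, the unsyllabifiable consonants are /ʒ/, /ð/ (no codas are permitted; onsets are limited to one consonant).

2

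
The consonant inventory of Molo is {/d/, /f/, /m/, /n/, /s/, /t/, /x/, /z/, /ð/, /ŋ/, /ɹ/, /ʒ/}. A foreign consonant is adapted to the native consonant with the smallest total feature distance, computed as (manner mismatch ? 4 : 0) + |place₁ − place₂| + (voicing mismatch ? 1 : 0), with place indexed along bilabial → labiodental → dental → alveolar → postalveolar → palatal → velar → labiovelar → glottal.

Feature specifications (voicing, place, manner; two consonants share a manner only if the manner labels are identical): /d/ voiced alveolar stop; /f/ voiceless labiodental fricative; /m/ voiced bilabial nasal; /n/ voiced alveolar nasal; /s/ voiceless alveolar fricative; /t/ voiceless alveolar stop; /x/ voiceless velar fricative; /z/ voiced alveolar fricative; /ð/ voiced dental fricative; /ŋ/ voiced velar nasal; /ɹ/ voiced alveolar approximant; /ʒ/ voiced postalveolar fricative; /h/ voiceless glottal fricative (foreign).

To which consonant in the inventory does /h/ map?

/x/ is closest: same manner (fricative), place distance 2 (glottal→velar), same voicing; total 2. Next closest is /s/ at distance 5.

x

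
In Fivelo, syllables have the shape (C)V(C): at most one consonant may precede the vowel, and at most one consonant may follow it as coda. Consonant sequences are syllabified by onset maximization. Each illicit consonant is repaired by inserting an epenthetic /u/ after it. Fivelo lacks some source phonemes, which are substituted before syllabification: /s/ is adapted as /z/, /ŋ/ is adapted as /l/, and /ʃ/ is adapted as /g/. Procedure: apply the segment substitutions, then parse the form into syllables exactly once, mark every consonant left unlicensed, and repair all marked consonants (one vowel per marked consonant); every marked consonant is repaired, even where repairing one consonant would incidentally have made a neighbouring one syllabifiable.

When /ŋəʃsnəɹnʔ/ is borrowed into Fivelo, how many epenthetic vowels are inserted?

3

After substitution the input is /ləgznəɹnʔ/.
The unsyllabifiable consonants are /z/, /n/, /ʔ/; each receives one epenthetic vowel.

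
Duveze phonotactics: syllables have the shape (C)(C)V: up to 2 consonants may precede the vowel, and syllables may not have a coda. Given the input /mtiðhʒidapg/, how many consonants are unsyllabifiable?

3

Under (C)(C)V, the unsyllabifiable consonants are /ð/, /p/, /g/ (no codas are permitted; onsets may contain at most 2 consonants).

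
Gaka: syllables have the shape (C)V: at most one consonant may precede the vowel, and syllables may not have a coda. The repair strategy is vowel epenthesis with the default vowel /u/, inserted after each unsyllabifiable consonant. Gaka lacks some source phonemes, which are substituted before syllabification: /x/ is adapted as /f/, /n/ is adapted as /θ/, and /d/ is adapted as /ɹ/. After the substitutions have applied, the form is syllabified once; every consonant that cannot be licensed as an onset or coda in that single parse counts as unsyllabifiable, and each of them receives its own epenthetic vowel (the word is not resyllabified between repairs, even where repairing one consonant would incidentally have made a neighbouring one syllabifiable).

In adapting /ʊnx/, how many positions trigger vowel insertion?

2

After substitution the input is /ʊθf/.
The unsyllabifiable consonants are /θ/, /f/; each receives one epenthetic vowel.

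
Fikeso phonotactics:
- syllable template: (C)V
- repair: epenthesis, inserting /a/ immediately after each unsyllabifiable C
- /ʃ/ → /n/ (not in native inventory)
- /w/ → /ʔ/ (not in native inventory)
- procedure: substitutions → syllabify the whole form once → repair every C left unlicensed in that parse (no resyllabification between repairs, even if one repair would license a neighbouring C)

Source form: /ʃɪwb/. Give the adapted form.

Substitution: /ʃ/ → /n/, /w/ → /ʔ/, giving /nɪʔb/.
The consonants /ʔ/, /b/ cannot be parsed into a legal (C)V syllable (no codas are permitted; onsets are limited to one consonant).
Epenthesis after each stranded consonant: /ʔ/ → /ʔa/, /b/ → /ba/.

nɪʔaba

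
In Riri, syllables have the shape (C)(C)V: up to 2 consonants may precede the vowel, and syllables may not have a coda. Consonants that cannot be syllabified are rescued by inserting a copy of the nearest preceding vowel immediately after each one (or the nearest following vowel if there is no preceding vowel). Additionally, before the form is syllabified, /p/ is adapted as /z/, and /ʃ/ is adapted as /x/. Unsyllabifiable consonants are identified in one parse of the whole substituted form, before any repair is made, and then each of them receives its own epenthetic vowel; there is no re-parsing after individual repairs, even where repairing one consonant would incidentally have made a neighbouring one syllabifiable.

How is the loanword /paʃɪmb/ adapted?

zaxɪmɪbɪ

Substitution: /p/ → /z/, /ʃ/ → /x/, giving /zaxɪmb/.
Under (C)(C)V, the unsyllabifiable consonants are /m/, /b/ (no codas are permitted; onsets may contain at most 2 consonants).
Each unlicensed consonant becomes the onset of a new syllable: /m/ → /mɪ/, /b/ → /bɪ/.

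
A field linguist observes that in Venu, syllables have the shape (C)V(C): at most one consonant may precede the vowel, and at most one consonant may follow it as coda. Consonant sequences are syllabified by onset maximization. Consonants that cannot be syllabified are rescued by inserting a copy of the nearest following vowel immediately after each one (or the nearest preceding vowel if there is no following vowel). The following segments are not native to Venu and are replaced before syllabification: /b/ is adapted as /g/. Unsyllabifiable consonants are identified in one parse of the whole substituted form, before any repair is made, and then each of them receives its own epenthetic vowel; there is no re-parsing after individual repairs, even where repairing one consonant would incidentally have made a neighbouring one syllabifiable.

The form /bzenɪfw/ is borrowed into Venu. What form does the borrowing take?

Substitution: /b/ → /g/, giving /gzenɪfw/.
Syllabifying with onset maximization leaves /g/, /w/ stranded (at most one coda consonant is licensed; onsets are limited to one consonant).
Inserting the epenthetic vowel yields /g/ → /ge/, /w/ → /wɪ/.

gezenɪfwɪ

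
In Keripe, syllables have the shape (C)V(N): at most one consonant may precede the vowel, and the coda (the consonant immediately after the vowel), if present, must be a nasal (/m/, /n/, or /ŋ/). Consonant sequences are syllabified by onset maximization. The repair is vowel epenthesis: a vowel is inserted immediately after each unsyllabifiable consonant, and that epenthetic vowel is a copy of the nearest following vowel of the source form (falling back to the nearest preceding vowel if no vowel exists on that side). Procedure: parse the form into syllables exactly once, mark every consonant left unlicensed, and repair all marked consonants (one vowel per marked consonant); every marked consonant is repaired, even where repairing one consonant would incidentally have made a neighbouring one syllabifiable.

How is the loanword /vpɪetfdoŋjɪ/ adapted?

The consonants /v/, /t/, /f/ cannot be parsed into a legal (C)V(N) syllable (only a nasal (/m/, /n/, or /ŋ/) is licensed in coda position; onsets are limited to one consonant).
Epenthesis after each stranded consonant: /v/ → /vɪ/, /t/ → /to/, /f/ → /fo/.

vɪpɪetofodoŋjɪ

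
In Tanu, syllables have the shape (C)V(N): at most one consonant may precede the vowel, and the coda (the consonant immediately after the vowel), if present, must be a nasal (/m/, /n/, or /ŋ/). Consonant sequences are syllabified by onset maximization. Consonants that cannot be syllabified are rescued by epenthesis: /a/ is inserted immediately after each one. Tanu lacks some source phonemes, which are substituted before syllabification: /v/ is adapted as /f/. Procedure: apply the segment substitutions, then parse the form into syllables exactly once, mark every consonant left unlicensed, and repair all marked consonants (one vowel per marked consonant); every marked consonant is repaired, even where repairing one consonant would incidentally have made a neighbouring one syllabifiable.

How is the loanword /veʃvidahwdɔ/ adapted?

Substitution: /v/ → /f/, giving /feʃfidahwdɔ/.
The consonants /ʃ/, /h/, /w/ cannot be parsed into a legal (C)V(N) syllable (only a nasal (/m/, /n/, or /ŋ/) is licensed in coda position; onsets are limited to one consonant).
Epenthesis after each stranded consonant: /ʃ/ → /ʃa/, /h/ → /ha/, /w/ → /wa/.

feʃafidahawadɔ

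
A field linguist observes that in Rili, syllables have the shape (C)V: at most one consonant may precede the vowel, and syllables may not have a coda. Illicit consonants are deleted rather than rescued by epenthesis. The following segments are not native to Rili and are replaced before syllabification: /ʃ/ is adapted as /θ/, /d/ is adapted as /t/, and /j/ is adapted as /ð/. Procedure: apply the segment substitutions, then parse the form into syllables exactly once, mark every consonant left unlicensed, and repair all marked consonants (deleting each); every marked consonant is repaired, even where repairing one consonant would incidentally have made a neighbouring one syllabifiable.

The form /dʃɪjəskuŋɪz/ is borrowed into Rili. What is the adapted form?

Substitution: /d/ → /t/, /ʃ/ → /θ/, /j/ → /ð/, giving /tθɪðəskuŋɪz/.
The consonants /t/, /s/, /z/ cannot be parsed into a legal (C)V syllable (no codas are permitted; onsets are limited to one consonant).
Deletion applies to /t/, /s/, /z/.

θɪðəkuŋɪ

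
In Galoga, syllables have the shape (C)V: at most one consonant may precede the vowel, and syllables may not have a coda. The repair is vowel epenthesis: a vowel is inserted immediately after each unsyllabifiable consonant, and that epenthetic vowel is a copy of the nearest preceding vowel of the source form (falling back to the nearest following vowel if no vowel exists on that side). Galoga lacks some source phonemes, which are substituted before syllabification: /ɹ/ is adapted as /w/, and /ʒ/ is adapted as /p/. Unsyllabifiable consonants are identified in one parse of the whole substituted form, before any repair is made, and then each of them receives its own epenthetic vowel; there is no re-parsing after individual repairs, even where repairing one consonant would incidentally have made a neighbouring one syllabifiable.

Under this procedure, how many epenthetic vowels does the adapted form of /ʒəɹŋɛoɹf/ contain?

3

After substitution the input is /pəwŋɛowf/.
The unsyllabifiable consonants are /w/, /w/, /f/; each receives one epenthetic vowel.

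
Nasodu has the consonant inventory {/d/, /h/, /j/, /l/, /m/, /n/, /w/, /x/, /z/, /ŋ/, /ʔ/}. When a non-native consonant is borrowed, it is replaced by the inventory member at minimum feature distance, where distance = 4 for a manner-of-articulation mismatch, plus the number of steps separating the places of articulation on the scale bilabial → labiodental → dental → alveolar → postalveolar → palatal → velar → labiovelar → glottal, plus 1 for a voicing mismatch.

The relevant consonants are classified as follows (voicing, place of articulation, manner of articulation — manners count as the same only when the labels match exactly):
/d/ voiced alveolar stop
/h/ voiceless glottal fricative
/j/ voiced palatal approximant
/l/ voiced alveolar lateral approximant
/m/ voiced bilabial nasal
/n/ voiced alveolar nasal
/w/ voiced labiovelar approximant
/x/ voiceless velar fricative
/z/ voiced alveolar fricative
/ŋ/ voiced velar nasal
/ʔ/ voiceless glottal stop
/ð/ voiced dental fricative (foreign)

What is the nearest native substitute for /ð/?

z

/z/ is closest: same manner (fricative), place distance 1 (dental→alveolar), same voicing; total 1. Next closest is /d/ at distance 5.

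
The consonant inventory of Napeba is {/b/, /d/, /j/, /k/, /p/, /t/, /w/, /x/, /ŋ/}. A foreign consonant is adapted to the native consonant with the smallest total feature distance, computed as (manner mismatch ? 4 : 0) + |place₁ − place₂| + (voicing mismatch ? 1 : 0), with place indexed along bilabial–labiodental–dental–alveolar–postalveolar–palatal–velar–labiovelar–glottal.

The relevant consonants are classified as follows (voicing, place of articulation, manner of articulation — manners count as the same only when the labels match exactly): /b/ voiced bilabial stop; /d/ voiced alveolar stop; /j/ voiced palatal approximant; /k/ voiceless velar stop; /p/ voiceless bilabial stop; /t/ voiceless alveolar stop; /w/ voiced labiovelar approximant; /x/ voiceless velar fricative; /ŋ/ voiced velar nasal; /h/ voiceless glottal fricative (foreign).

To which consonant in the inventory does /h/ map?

/x/ is closest: same manner (fricative), place distance 2 (glottal→velar), same voicing; total 2. Next closest is /k/ at distance 6.

x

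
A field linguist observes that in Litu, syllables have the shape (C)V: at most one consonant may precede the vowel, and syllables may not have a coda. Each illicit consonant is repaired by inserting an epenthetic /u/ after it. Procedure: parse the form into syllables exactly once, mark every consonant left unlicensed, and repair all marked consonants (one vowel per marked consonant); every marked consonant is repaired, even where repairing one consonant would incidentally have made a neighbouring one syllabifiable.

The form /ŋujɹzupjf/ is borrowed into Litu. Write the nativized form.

ŋujuɹuzupujufu

Syllabifying with onset maximization leaves /j/, /ɹ/, /p/, /j/, /f/ stranded (no codas are permitted; onsets are limited to one consonant).
Epenthesis after each stranded consonant: /j/ → /ju/, /ɹ/ → /ɹu/, /p/ → /pu/, /j/ → /ju/, /f/ → /fu/.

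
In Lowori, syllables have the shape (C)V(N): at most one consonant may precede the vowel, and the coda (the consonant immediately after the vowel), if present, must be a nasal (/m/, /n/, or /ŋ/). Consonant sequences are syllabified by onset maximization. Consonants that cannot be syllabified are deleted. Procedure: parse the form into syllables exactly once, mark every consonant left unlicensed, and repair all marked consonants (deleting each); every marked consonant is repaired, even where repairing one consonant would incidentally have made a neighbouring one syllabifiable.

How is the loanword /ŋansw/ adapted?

The consonants /s/, /w/ cannot be parsed into a legal (C)V(N) syllable (only a nasal (/m/, /n/, or /ŋ/) is licensed in coda position; onsets are limited to one consonant).
Each unlicensed consonant is deleted: /s/, /w/.

ŋan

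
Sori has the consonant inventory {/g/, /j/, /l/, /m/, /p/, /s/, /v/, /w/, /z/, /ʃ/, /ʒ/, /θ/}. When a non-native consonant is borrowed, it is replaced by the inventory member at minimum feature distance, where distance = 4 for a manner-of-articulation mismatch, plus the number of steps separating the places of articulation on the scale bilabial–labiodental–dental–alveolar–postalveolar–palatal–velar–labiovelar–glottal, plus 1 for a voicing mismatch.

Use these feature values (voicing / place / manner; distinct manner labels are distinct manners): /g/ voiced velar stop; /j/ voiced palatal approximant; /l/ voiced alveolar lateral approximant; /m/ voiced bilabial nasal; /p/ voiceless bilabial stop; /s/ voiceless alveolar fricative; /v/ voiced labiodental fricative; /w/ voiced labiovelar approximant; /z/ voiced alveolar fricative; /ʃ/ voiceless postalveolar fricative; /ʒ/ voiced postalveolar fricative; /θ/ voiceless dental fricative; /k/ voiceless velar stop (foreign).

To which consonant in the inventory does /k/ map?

/g/ is closest: same manner (stop), place distance 0 (velar→velar), voicing differs (+1); total 1. Next closest is /j/ at distance 6.

g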